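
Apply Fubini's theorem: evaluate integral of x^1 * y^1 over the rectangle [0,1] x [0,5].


By Fubini's theorem, the double integral factors as a product of single integrals:
Step 1: integral_0^1 x^1 dx = [x^2/2] from 0 to 1
     = 1^2/2 = 0.5
Step 2: integral_0^5 y^1 dy = [y^2/2] from 0 to 5
     = 5^2/2 = 12.5
Step 3: Double integral = 0.5 * 12.5 = 6.25


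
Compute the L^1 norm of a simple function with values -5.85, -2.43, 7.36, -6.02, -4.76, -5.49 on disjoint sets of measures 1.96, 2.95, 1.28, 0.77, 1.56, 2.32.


Step 1: Compute |f_i|^1 for each value:
  |-5.85|^1 = 5.85
  |-2.43|^1 = 2.43
  |7.36|^1 = 7.36
  |-6.02|^1 = 6.02
  |-4.76|^1 = 4.76
  |-5.49|^1 = 5.49
Step 2: Multiply by measures and sum:
  5.85 * 1.96 = 11.466
  2.43 * 2.95 = 7.1685
  7.36 * 1.28 = 9.4208
  6.02 * 0.77 = 4.6354
  4.76 * 1.56 = 7.4256
  5.49 * 2.32 = 12.7368
Sum = 11.466 + 7.1685 + 9.4208 + 4.6354 + 7.4256 + 12.7368 = 52.8531
Step 3: Take the p-th root:
||f||_1 = (52.8531)^(1/1) = 52.8531


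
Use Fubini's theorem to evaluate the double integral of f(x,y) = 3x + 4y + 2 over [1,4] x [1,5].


By Fubini, integrate in x first, then y.
Step 1: Fix y, integrate over x in [1,4]:
  integral(3x + 4y + 2, x=1..4)
  = 3*(4^2 - 1^2)/2 + (4y + 2)*(4 - 1)
  = 22.5 + (4y + 2)*3
  = 22.5 + 12y + 6
  = 28.5 + 12y
Step 2: Integrate over y in [1,5]:
  integral(28.5 + 12y, y=1..5)
  = 28.5*4 + 12*(5^2 - 1^2)/2
  = 114 + 144
  = 258


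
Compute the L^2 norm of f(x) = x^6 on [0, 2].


Step 1: ||f||_2 = (integral_0^2 |x^6|^2 dx)^(1/2)
     = (integral_0^2 x^12 dx)^(1/2)
Step 2: integral_0^2 x^12 dx = [x^13/(13)] from 0 to 2 = 2^13/13
     = 8192/13 = 630.153846
Step 3: ||f||_2 = (630.153846)^(1/2) = 25.102865


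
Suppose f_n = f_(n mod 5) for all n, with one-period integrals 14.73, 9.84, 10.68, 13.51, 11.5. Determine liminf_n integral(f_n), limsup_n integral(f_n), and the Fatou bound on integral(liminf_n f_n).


The sequence (integral(f_n)) is periodic with period 5, repeating the values 14.73, 9.84, 10.68, 13.51, 11.5 indefinitely.
Step 1: For a periodic sequence, every tail (a_m, a_(m+1), ...) contains all 5 period values infinitely often.
Step 2: Hence inf of every tail = min of the period values = min(14.73, 9.84, 10.68, 13.51, 11.5) = 9.84.
        liminf_n integral(f_n) = sup over m of (inf of tail from m) = 9.84.
Step 3: Similarly sup of every tail = max of the period values = 14.73.
        limsup_n integral(f_n) = 14.73.
Step 4: Fatou's lemma: integral(liminf_n f_n) <= liminf_n integral(f_n) = 9.84.
        So the integral of the pointwise liminf is at most 9.84.


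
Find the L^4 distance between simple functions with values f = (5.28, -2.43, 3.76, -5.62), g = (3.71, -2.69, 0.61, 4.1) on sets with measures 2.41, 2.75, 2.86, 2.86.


Step 1: Compute differences f_i - g_i:
  5.28 - 3.71 = 1.57
  -2.43 - -2.69 = 0.26
  3.76 - 0.61 = 3.15
  -5.62 - 4.1 = -9.72
Step 2: Compute |diff|^4 * measure for each set:
  |1.57|^4 * 2.41 = 6.075732 * 2.41 = 14.642514
  |0.26|^4 * 2.75 = 0.00457 * 2.75 = 0.012567
  |3.15|^4 * 2.86 = 98.456006 * 2.86 = 281.584178
  |-9.72|^4 * 2.86 = 8926.168067 * 2.86 = 25528.84067
Step 3: Sum = 25825.079929
Step 4: ||f-g||_4 = (25825.079929)^(1/4) = 12.676823


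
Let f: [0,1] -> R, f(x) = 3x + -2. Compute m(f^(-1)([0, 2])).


f^(-1)([0, 2]) = {x : 0 <= 3x + -2 <= 2}
Solving: (0 - -2)/3 <= x <= (2 - -2)/3
= [0.666667, 1.333333]
Intersecting with [0,1]: [0.666667, 1]
Measure = 1 - 0.666667 = 0.333333


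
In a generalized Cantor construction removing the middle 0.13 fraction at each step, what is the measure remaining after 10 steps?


Step 1: At each step, fraction remaining = 1 - 0.13 = 0.87
Step 2: After 10 steps, measure = (0.87)^10
Result = 0.248423


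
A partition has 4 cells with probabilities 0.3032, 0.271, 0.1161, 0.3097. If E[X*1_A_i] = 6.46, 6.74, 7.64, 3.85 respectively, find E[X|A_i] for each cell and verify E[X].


For each cell A_i: E[X|A_i] = E[X*1_A_i] / P(A_i)
Step 1: E[X|A_1] = 6.46 / 0.3032 = 21.306069
Step 2: E[X|A_2] = 6.74 / 0.271 = 24.870849
Step 3: E[X|A_3] = 7.64 / 0.1161 = 65.80534
Step 4: E[X|A_4] = 3.85 / 0.3097 = 12.431385
Verification: E[X] = sum E[X*1_A_i] = 6.46 + 6.74 + 7.64 + 3.85 = 24.69


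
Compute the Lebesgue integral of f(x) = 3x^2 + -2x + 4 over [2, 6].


The Lebesgue integral of a Riemann-integrable function agrees with the Riemann integral.
Antiderivative F(x) = (3/3)x^3 + (-2/2)x^2 + 4x
F(6) = (3/3)*6^3 + (-2/2)*6^2 + 4*6
     = (3/3)*216 + (-2/2)*36 + 4*6
     = 216 + -36 + 24
     = 204
F(2) = 12
Integral = F(6) - F(2) = 204 - 12 = 192


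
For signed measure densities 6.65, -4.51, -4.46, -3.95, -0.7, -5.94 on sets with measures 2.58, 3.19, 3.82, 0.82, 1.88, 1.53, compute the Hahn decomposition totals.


Step 1: Compute signed measure on each set:
  Set 1: 6.65 * 2.58 = 17.157
  Set 2: -4.51 * 3.19 = -14.3869
  Set 3: -4.46 * 3.82 = -17.0372
  Set 4: -3.95 * 0.82 = -3.239
  Set 5: -0.7 * 1.88 = -1.316
  Set 6: -5.94 * 1.53 = -9.0882
Step 2: Total signed measure = (17.157) + (-14.3869) + (-17.0372) + (-3.239) + (-1.316) + (-9.0882)
     = -27.9103
Step 3: Positive part mu+(X) = sum of positive contributions = 17.157
Step 4: Negative part mu-(X) = |sum of negative contributions| = 45.0673


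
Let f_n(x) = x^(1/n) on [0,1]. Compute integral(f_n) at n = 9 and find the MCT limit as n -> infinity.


At n = 9: f_9(x) = x^(1/9).
Step 1: integral(x^(1/9), 0, 1) = [x^(1/9+1) / (1/9+1)] from 0 to 1
     = 1 / (1/9 + 1) = 1 / ((9+1)/9) = 9/(9+1)
     = 9/10 = 0.9
Step 2: As n -> infinity, f_n(x) = x^(1/n) -> 1 for x in (0,1], and f_n is increasing in n.
By MCT, lim_n integral(f_n) = integral(lim_n f_n) = integral(1, 0, 1) = 1.
Step 3: Verify convergence: 9/10 = 0.9 -> 1


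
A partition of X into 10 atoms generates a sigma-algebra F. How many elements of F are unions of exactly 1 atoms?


Each element of F is a union of some subset of the 10 atoms.
Elements that are unions of exactly 1 atoms correspond to 1-element subsets of the 10 atoms.
Count = C(10, 1) = 10! / (1! * 9!) = 10.


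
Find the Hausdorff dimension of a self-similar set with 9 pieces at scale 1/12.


For a self-similar set with N copies scaled by 1/r:
dim_H = log(N)/log(r) = log(9)/log(12)
= 2.197225/2.484907
= 0.884228


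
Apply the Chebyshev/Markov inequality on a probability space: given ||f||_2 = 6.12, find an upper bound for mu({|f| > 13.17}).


Chebyshev/Markov inequality: mu(|f| > eps) <= (||f||_p / eps)^p
Step 1: ||f||_2 / eps = 6.12 / 13.17 = 0.464692
Step 2: Raise to power p = 2:
  (0.464692)^2 = 0.215939
Step 3: Therefore mu(|f| > 13.17) <= 0.215939


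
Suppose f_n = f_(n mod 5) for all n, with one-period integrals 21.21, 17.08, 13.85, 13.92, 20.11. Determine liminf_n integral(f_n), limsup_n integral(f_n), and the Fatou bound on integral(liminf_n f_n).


The sequence (integral(f_n)) is periodic with period 5, repeating the values 21.21, 17.08, 13.85, 13.92, 20.11 indefinitely.
Step 1: For a periodic sequence, every tail (a_m, a_(m+1), ...) contains all 5 period values infinitely often.
Step 2: Hence inf of every tail = min of the period values = min(21.21, 17.08, 13.85, 13.92, 20.11) = 13.85.
        liminf_n integral(f_n) = sup over m of (inf of tail from m) = 13.85.
Step 3: Similarly sup of every tail = max of the period values = 21.21.
        limsup_n integral(f_n) = 21.21.
Step 4: Fatou's lemma: integral(liminf_n f_n) <= liminf_n integral(f_n) = 13.85.
        So the integral of the pointwise liminf is at most 13.85.


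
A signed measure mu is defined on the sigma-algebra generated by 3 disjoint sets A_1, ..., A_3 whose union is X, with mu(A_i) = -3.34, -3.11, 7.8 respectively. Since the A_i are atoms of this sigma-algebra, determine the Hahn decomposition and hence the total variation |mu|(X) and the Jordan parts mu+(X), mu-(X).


Step 1: Every measurable set is a union of atoms (the cells / points), so a Hahn decomposition is
  obtained by grouping atoms by sign: P = union of atoms with mu > 0, N = union of the remaining atoms.
  Atoms in P (indices): 3;  atoms in N (indices): 1, 2
  Positive values: 7.8
  Negative values: -3.34, -3.11
Step 2: mu+(X) = mu(P) = sum of positive atom values = 7.8
Step 3: mu-(X) = -mu(N) = sum of |negative atom values| = 6.45
Step 4: |mu|(X) = mu+(X) + mu-(X) = 7.8 + 6.45 = 14.25


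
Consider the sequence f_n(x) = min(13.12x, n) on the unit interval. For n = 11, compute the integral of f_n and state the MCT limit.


f(x) = 13.12x on [0,1]; f_n(x) = min(13.12x, n). At n = 11:
Step 1: f(x) reaches 11 at x = 11/13.12 = 0.838415
Step 2: integral(f_11) = integral(13.12x, 0, 0.838415) + integral(11, 0.838415, 1)
       = 13.12*0.838415^2/2 + 11*(1 - 0.838415)
       = 4.61128 + 1.777439
       = 6.38872
Step 3: As n -> infinity, f_n increases to f, so by MCT integral(f_n) -> integral(f) = 13.12/2 = 6.56.
Convergence: integral(f_11) = 6.38872 -> 6.56 as n -> infinity


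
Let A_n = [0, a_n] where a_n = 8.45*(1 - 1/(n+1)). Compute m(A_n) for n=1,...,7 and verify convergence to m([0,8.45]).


By continuity of measure from below: if A_n increases to A, then m(A_n) -> m(A).
Here A = [0, 8.45], so m(A) = 8.45
Step 1: a_1 = 8.45*(1 - 1/2) = 4.225, m(A_1) = 4.225
Step 2: a_2 = 8.45*(1 - 1/3) = 5.6333, m(A_2) = 5.6333
Step 3: a_3 = 8.45*(1 - 1/4) = 6.3375, m(A_3) = 6.3375
Step 4: a_4 = 8.45*(1 - 1/5) = 6.76, m(A_4) = 6.76
Step 5: a_5 = 8.45*(1 - 1/6) = 7.0417, m(A_5) = 7.0417
Step 6: a_6 = 8.45*(1 - 1/7) = 7.2429, m(A_6) = 7.2429
Step 7: a_7 = 8.45*(1 - 1/8) = 7.3937, m(A_7) = 7.3937
Limit: m(A_n) -> m([0,8.45]) = 8.45


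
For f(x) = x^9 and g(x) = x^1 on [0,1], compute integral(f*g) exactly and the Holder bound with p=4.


Step 1: Exact integral of f*g = integral(x^10, 0, 1) = 1/11
     = 0.090909
Step 2: Holder bound with p=4, q=1.333333:
  ||f||_p = (integral x^36 dx)^(1/4) = (1/37)^(1/4) = 0.405461
  ||g||_q = (integral x^1.333333 dx)^(1/1.333333) = (1/2.333333)^(1/1.333333) = 0.529685
Step 3: Holder bound = ||f||_p * ||g||_q = 0.405461 * 0.529685 = 0.214767
Verification: 0.090909 <= 0.214767 (Holder holds)


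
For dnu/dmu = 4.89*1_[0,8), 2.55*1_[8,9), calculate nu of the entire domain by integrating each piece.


Integrate each piece of the Radon-Nikodym derivative:
Step 1: integral_0^8 4.89 dx = 4.89*(8-0) = 4.89*8 = 39.12
Step 2: integral_8^9 2.55 dx = 2.55*(9-8) = 2.55*1 = 2.55
Total: 39.12 + 2.55 = 41.67


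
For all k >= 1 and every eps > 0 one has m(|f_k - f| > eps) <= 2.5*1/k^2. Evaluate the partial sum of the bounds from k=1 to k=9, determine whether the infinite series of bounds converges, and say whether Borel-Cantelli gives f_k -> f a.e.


Step 1: List the terms 2.5*1/k^2 for k = 1 to 9:
  k=1: 2.5
  k=2: 0.625
  k=3: 0.277778
  k=4: 0.15625
  k=5: 0.1
  k=6: 0.069444
  k=7: 0.05102
  k=8: 0.039062
  k=9: 0.030864
Step 2: Partial sum = 2.5 + 0.625 + 0.277778 + 0.15625 + 0.1 + 0.069444 + 0.05102 + 0.039062 + 0.030864
     = 3.849419
Step 3: The full series sum_(k>=1) 2.5*1/k^2 converges (p-series with p = 2 > 1; a constant multiple of a convergent series converges).
Step 4: Fix eps > 0. Since sum_k m(|f_k - f| > eps) < infinity, the Borel-Cantelli lemma gives
        m(limsup_k {|f_k - f| > eps}) = 0, i.e. for a.e. x, |f_k(x) - f(x)| <= eps for all large k.
        Applying this with eps = 1/j for j = 1, 2, ... and intersecting the countably many full-measure sets,
        for a.e. x we get limsup_k |f_k(x) - f(x)| <= 1/j for every j, hence f_k -> f almost everywhere.
Conclusion: series converges; Borel-Cantelli yields f_k -> f a.e.


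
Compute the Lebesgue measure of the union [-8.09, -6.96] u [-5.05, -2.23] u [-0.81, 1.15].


For pairwise disjoint intervals, m(union) = sum of lengths.
= (-6.96 - -8.09) + (-2.23 - -5.05) + (1.15 - -0.81)
= 1.13 + 2.82 + 1.96
= 5.91


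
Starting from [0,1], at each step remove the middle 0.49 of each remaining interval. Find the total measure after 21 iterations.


Step 1: At each step, fraction remaining = 1 - 0.49 = 0.51
Step 2: After 21 steps, measure = (0.51)^21
Result = 7.227260e-07


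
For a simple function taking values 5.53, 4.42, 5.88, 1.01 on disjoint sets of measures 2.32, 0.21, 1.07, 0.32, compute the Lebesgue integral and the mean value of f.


Step 1: Integral = sum(value_i * measure_i)
= 5.53*2.32 + 4.42*0.21 + 5.88*1.07 + 1.01*0.32
= 12.8296 + 0.9282 + 6.2916 + 0.3232
= 20.3726
Step 2: Total measure of domain = 2.32 + 0.21 + 1.07 + 0.32 = 3.92
Step 3: Average value = 20.3726 / 3.92 = 5.197092


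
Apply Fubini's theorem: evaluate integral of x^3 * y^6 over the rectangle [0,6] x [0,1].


By Fubini's theorem, the double integral factors as a product of single integrals:
Step 1: integral_0^6 x^3 dx = [x^4/4] from 0 to 6
     = 6^4/4 = 324
Step 2: integral_0^1 y^6 dy = [y^7/7] from 0 to 1
     = 1^7/7 = 0.142857
Step 3: Double integral = 324 * 0.142857 = 46.285714


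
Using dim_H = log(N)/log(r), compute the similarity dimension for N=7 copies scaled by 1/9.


For a self-similar set with N copies scaled by 1/r:
dim_H = log(N)/log(r) = log(7)/log(9)
= 1.94591/2.197225
= 0.885622


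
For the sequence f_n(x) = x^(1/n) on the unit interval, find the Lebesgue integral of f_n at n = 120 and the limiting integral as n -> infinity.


At n = 120: f_120(x) = x^(1/120).
Step 1: integral(x^(1/120), 0, 1) = [x^(1/120+1) / (1/120+1)] from 0 to 1
     = 1 / (1/120 + 1) = 1 / ((120+1)/120) = 120/(120+1)
     = 120/121 = 0.991736
Step 2: As n -> infinity, f_n(x) = x^(1/n) -> 1 for x in (0,1], and f_n is increasing in n.
By MCT, lim_n integral(f_n) = integral(lim_n f_n) = integral(1, 0, 1) = 1.
Step 3: Verify convergence: 120/121 = 0.991736 -> 1


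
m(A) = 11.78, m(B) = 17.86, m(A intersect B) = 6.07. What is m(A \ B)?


m(A \ B) = m(A) - m(A n B)
= 11.78 - 6.07
= 5.71


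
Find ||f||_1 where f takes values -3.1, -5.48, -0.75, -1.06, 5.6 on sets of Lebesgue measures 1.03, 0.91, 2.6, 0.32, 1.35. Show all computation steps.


Step 1: Compute |f_i|^1 for each value:
  |-3.1|^1 = 3.1
  |-5.48|^1 = 5.48
  |-0.75|^1 = 0.75
  |-1.06|^1 = 1.06
  |5.6|^1 = 5.6
Step 2: Multiply by measures and sum:
  3.1 * 1.03 = 3.193
  5.48 * 0.91 = 4.9868
  0.75 * 2.6 = 1.95
  1.06 * 0.32 = 0.3392
  5.6 * 1.35 = 7.56
Sum = 3.193 + 4.9868 + 1.95 + 0.3392 + 7.56 = 18.029
Step 3: Take the p-th root:
||f||_1 = (18.029)^(1/1) = 18.029


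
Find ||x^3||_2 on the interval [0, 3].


Step 1: ||f||_2 = (integral_0^3 |x^3|^2 dx)^(1/2)
     = (integral_0^3 x^6 dx)^(1/2)
Step 2: integral_0^3 x^6 dx = [x^7/(7)] from 0 to 3 = 3^7/7
     = 2187/7 = 312.428571
Step 3: ||f||_2 = (312.428571)^(1/2) = 17.675649


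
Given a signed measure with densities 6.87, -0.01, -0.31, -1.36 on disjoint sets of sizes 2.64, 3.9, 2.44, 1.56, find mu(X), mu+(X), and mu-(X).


Step 1: Compute signed measure on each set:
  Set 1: 6.87 * 2.64 = 18.1368
  Set 2: -0.01 * 3.9 = -0.039
  Set 3: -0.31 * 2.44 = -0.7564
  Set 4: -1.36 * 1.56 = -2.1216
Step 2: Total signed measure = (18.1368) + (-0.039) + (-0.7564) + (-2.1216)
     = 15.2198
Step 3: Positive part mu+(X) = sum of positive contributions = 18.1368
Step 4: Negative part mu-(X) = |sum of negative contributions| = 2.917


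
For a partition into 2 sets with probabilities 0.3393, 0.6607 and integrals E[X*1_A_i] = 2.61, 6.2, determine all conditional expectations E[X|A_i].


For each cell A_i: E[X|A_i] = E[X*1_A_i] / P(A_i)
Step 1: E[X|A_1] = 2.61 / 0.3393 = 7.692308
Step 2: E[X|A_2] = 6.2 / 0.6607 = 9.383987
Verification: E[X] = sum E[X*1_A_i] = 2.61 + 6.2 = 8.81


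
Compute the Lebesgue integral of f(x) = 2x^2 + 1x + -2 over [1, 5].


The Lebesgue integral of a Riemann-integrable function agrees with the Riemann integral.
Antiderivative F(x) = (2/3)x^3 + (1/2)x^2 + -2x
F(5) = (2/3)*5^3 + (1/2)*5^2 + -2*5
     = (2/3)*125 + (1/2)*25 + -2*5
     = 83.333333 + 12.5 + -10
     = 85.833333
F(1) = -0.833333
Integral = F(5) - F(1) = 85.833333 - -0.833333 = 86.666667


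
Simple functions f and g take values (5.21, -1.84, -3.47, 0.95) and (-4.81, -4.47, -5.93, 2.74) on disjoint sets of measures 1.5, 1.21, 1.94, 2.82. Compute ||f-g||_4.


Step 1: Compute differences f_i - g_i:
  5.21 - -4.81 = 10.02
  -1.84 - -4.47 = 2.63
  -3.47 - -5.93 = 2.46
  0.95 - 2.74 = -1.79
Step 2: Compute |diff|^4 * measure for each set:
  |10.02|^4 * 1.5 = 10080.24032 * 1.5 = 15120.36048
  |2.63|^4 * 1.21 = 47.843506 * 1.21 = 57.890642
  |2.46|^4 * 1.94 = 36.621863 * 1.94 = 71.046413
  |-1.79|^4 * 2.82 = 10.266257 * 2.82 = 28.950844
Step 3: Sum = 15278.24838
Step 4: ||f-g||_4 = (15278.24838)^(1/4) = 11.117788


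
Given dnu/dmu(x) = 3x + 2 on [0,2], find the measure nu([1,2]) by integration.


nu(A) = integral_A (dnu/dmu) dmu = integral_1^2 (3x + 2) dx
Step 1: Antiderivative F(x) = (3/2)x^2 + 2x
Step 2: F(2) = (3/2)*2^2 + 2*2 = 6 + 4 = 10
Step 3: F(1) = (3/2)*1^2 + 2*1 = 1.5 + 2 = 3.5
Step 4: nu([1,2]) = F(2) - F(1) = 10 - 3.5 = 6.5


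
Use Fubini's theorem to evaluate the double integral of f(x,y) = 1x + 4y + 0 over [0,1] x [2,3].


By Fubini, integrate in x first, then y.
Step 1: Fix y, integrate over x in [0,1]:
  integral(1x + 4y + 0, x=0..1)
  = 1*(1^2 - 0^2)/2 + (4y + 0)*(1 - 0)
  = 0.5 + (4y + 0)*1
  = 0.5 + 4y + 0
  = 0.5 + 4y
Step 2: Integrate over y in [2,3]:
  integral(0.5 + 4y, y=2..3)
  = 0.5*1 + 4*(3^2 - 2^2)/2
  = 0.5 + 10
  = 10.5


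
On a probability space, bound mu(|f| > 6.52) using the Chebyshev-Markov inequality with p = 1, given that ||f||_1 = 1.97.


Chebyshev/Markov inequality: mu(|f| > eps) <= (||f||_p / eps)^p
Step 1: ||f||_1 / eps = 1.97 / 6.52 = 0.302147
Step 2: Raise to power p = 1:
  (0.302147)^1 = 0.302147
Step 3: Therefore mu(|f| > 6.52) <= 0.302147


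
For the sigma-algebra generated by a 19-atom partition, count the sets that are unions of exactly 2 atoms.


Each element of F is a union of some subset of the 19 atoms.
Elements that are unions of exactly 2 atoms correspond to 2-element subsets of the 19 atoms.
Count = C(19, 2) = 19! / (2! * 17!) = 171.


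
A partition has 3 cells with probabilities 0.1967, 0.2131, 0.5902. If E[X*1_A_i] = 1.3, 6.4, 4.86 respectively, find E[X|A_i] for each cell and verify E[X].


For each cell A_i: E[X|A_i] = E[X*1_A_i] / P(A_i)
Step 1: E[X|A_1] = 1.3 / 0.1967 = 6.609049
Step 2: E[X|A_2] = 6.4 / 0.2131 = 30.032848
Step 3: E[X|A_3] = 4.86 / 0.5902 = 8.234497
Verification: E[X] = sum E[X*1_A_i] = 1.3 + 6.4 + 4.86 = 12.56


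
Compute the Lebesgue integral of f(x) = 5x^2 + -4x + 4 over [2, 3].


The Lebesgue integral of a Riemann-integrable function agrees with the Riemann integral.
Antiderivative F(x) = (5/3)x^3 + (-4/2)x^2 + 4x
F(3) = (5/3)*3^3 + (-4/2)*3^2 + 4*3
     = (5/3)*27 + (-4/2)*9 + 4*3
     = 45 + -18 + 12
     = 39
F(2) = 13.333333
Integral = F(3) - F(2) = 39 - 13.333333 = 25.666667


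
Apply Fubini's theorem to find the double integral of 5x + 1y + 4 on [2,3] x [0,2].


By Fubini, integrate in x first, then y.
Step 1: Fix y, integrate over x in [2,3]:
  integral(5x + 1y + 4, x=2..3)
  = 5*(3^2 - 2^2)/2 + (1y + 4)*(3 - 2)
  = 12.5 + (1y + 4)*1
  = 12.5 + 1y + 4
  = 16.5 + 1y
Step 2: Integrate over y in [0,2]:
  integral(16.5 + 1y, y=0..2)
  = 16.5*2 + 1*(2^2 - 0^2)/2
  = 33 + 2
  = 35


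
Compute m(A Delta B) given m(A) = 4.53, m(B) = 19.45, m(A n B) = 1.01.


m(A Delta B) = m(A) + m(B) - 2*m(A n B)
= 4.53 + 19.45 - 2*1.01
= 4.53 + 19.45 - 2.02
= 21.96


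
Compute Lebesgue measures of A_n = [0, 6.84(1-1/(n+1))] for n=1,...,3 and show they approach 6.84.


By continuity of measure from below: if A_n increases to A, then m(A_n) -> m(A).
Here A = [0, 6.84], so m(A) = 6.84
Step 1: a_1 = 6.84*(1 - 1/2) = 3.42, m(A_1) = 3.42
Step 2: a_2 = 6.84*(1 - 1/3) = 4.56, m(A_2) = 4.56
Step 3: a_3 = 6.84*(1 - 1/4) = 5.13, m(A_3) = 5.13
Limit: m(A_n) -> m([0,6.84]) = 6.84


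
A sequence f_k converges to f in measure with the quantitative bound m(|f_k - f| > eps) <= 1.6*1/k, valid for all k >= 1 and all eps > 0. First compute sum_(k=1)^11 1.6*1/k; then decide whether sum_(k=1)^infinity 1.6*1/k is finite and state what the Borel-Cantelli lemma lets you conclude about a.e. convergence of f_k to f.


Step 1: List the terms 1.6*1/k for k = 1 to 11:
  k=1: 1.6
  k=2: 0.8
  k=3: 0.533333
  k=4: 0.4
  k=5: 0.32
  k=6: 0.266667
  k=7: 0.228571
  k=8: 0.2
  k=9: 0.177778
  k=10: 0.16
  k=11: 0.145455
Step 2: Partial sum = 1.6 + 0.8 + 0.533333 + 0.4 + 0.32 + 0.266667 + 0.228571 + 0.2 + 0.177778 + 0.16 + 0.145455
     = 4.831804
Step 3: The full series sum_(k>=1) 1.6*1/k diverges (harmonic series, p = 1; a nonzero constant multiple of a divergent series diverges).
Step 4: The (first) Borel-Cantelli lemma requires a summable sequence of measures, so it does not apply here;
        from this bound alone no conclusion about a.e. convergence can be drawn (convergence in measure still
        gives an a.e.-convergent subsequence, but not a.e. convergence of the whole sequence).
Conclusion: series diverges; Borel-Cantelli is inconclusive about a.e. convergence of f_k.


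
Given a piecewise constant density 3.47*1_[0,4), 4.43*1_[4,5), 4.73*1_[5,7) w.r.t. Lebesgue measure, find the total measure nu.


Integrate each piece of the Radon-Nikodym derivative:
Step 1: integral_0^4 3.47 dx = 3.47*(4-0) = 3.47*4 = 13.88
Step 2: integral_4^5 4.43 dx = 4.43*(5-4) = 4.43*1 = 4.43
Step 3: integral_5^7 4.73 dx = 4.73*(7-5) = 4.73*2 = 9.46
Total: 13.88 + 4.43 + 9.46 = 27.77


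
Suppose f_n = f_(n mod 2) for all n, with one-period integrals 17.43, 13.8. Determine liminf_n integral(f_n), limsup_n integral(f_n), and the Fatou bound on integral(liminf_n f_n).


The sequence (integral(f_n)) is periodic with period 2, repeating the values 17.43, 13.8 indefinitely.
Step 1: For a periodic sequence, every tail (a_m, a_(m+1), ...) contains all 2 period values infinitely often.
Step 2: Hence inf of every tail = min of the period values = min(17.43, 13.8) = 13.8.
        liminf_n integral(f_n) = sup over m of (inf of tail from m) = 13.8.
Step 3: Similarly sup of every tail = max of the period values = 17.43.
        limsup_n integral(f_n) = 17.43.
Step 4: Fatou's lemma: integral(liminf_n f_n) <= liminf_n integral(f_n) = 13.8.
        So the integral of the pointwise liminf is at most 13.8.


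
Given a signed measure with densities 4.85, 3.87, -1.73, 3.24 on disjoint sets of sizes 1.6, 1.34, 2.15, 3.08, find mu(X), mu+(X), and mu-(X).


Step 1: Compute signed measure on each set:
  Set 1: 4.85 * 1.6 = 7.76
  Set 2: 3.87 * 1.34 = 5.1858
  Set 3: -1.73 * 2.15 = -3.7195
  Set 4: 3.24 * 3.08 = 9.9792
Step 2: Total signed measure = (7.76) + (5.1858) + (-3.7195) + (9.9792)
     = 19.2055
Step 3: Positive part mu+(X) = sum of positive contributions = 22.925
Step 4: Negative part mu-(X) = |sum of negative contributions| = 3.7195


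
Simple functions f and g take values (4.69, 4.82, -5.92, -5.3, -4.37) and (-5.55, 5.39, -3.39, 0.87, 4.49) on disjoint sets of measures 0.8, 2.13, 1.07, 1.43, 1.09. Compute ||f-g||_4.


Step 1: Compute differences f_i - g_i:
  4.69 - -5.55 = 10.24
  4.82 - 5.39 = -0.57
  -5.92 - -3.39 = -2.53
  -5.3 - 0.87 = -6.17
  -4.37 - 4.49 = -8.86
Step 2: Compute |diff|^4 * measure for each set:
  |10.24|^4 * 0.8 = 10995.116278 * 0.8 = 8796.093022
  |-0.57|^4 * 2.13 = 0.10556 * 2.13 = 0.224843
  |-2.53|^4 * 1.07 = 40.971521 * 1.07 = 43.839527
  |-6.17|^4 * 1.43 = 1449.241147 * 1.43 = 2072.414841
  |-8.86|^4 * 1.09 = 6162.1872 * 1.09 = 6716.784048
Step 3: Sum = 17629.356281
Step 4: ||f-g||_4 = (17629.356281)^(1/4) = 11.522829


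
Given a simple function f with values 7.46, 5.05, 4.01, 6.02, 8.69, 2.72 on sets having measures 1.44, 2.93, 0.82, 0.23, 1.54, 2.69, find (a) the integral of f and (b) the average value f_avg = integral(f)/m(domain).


Step 1: Integral = sum(value_i * measure_i)
= 7.46*1.44 + 5.05*2.93 + 4.01*0.82 + 6.02*0.23 + 8.69*1.54 + 2.72*2.69
= 10.7424 + 14.7965 + 3.2882 + 1.3846 + 13.3826 + 7.3168
= 50.9111
Step 2: Total measure of domain = 1.44 + 2.93 + 0.82 + 0.23 + 1.54 + 2.69 = 9.65
Step 3: Average value = 50.9111 / 9.65 = 5.275762


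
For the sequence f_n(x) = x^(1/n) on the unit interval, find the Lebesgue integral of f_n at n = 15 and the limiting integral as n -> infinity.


At n = 15: f_15(x) = x^(1/15).
Step 1: integral(x^(1/15), 0, 1) = [x^(1/15+1) / (1/15+1)] from 0 to 1
     = 1 / (1/15 + 1) = 1 / ((15+1)/15) = 15/(15+1)
     = 15/16 = 0.9375
Step 2: As n -> infinity, f_n(x) = x^(1/n) -> 1 for x in (0,1], and f_n is increasing in n.
By MCT, lim_n integral(f_n) = integral(lim_n f_n) = integral(1, 0, 1) = 1.
Step 3: Verify convergence: 15/16 = 0.9375 -> 1


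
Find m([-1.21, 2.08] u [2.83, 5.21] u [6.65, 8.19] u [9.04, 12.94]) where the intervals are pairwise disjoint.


For pairwise disjoint intervals, m(union) = sum of lengths.
= (2.08 - -1.21) + (5.21 - 2.83) + (8.19 - 6.65) + (12.94 - 9.04)
= 3.29 + 2.38 + 1.54 + 3.9
= 11.11


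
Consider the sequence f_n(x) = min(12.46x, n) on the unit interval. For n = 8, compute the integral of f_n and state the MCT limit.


f(x) = 12.46x on [0,1]; f_n(x) = min(12.46x, n). At n = 8:
Step 1: f(x) reaches 8 at x = 8/12.46 = 0.642055
Step 2: integral(f_8) = integral(12.46x, 0, 0.642055) + integral(8, 0.642055, 1)
       = 12.46*0.642055^2/2 + 8*(1 - 0.642055)
       = 2.568218 + 2.863563
       = 5.431782
Step 3: As n -> infinity, f_n increases to f, so by MCT integral(f_n) -> integral(f) = 12.46/2 = 6.23.
Convergence: integral(f_8) = 5.431782 -> 6.23 as n -> infinity


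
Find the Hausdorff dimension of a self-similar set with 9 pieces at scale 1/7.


For a self-similar set with N copies scaled by 1/r:
dim_H = log(N)/log(r) = log(9)/log(7)
= 2.197225/1.94591
= 1.12915


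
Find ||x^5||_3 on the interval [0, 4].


Step 1: ||f||_3 = (integral_0^4 |x^5|^3 dx)^(1/3)
     = (integral_0^4 x^15 dx)^(1/3)
Step 2: integral_0^4 x^15 dx = [x^16/(16)] from 0 to 4 = 4^16/16
     = 4294967296/16 = 2.684355e+08
Step 3: ||f||_3 = (2.684355e+08)^(1/3) = 645.079578


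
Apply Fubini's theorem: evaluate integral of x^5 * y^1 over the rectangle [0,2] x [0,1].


By Fubini's theorem, the double integral factors as a product of single integrals:
Step 1: integral_0^2 x^5 dx = [x^6/6] from 0 to 2
     = 2^6/6 = 10.666667
Step 2: integral_0^1 y^1 dy = [y^2/2] from 0 to 1
     = 1^2/2 = 0.5
Step 3: Double integral = 10.666667 * 0.5 = 5.333333


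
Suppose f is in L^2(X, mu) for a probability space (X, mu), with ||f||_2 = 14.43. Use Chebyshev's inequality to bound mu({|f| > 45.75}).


Chebyshev/Markov inequality: mu(|f| > eps) <= (||f||_p / eps)^p
Step 1: ||f||_2 / eps = 14.43 / 45.75 = 0.31541
Step 2: Raise to power p = 2:
  (0.31541)^2 = 0.099483
Step 3: Therefore mu(|f| > 45.75) <= 0.099483


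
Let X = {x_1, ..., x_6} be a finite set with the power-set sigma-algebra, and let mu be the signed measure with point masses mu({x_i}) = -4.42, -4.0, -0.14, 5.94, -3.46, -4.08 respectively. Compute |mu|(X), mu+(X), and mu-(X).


Step 1: Every measurable set is a union of atoms (the cells / points), so a Hahn decomposition is
  obtained by grouping atoms by sign: P = union of atoms with mu > 0, N = union of the remaining atoms.
  Atoms in P (indices): 4;  atoms in N (indices): 1, 2, 3, 5, 6
  Positive values: 5.94
  Negative values: -4.42, -4, -0.14, -3.46, -4.08
Step 2: mu+(X) = mu(P) = sum of positive atom values = 5.94
Step 3: mu-(X) = -mu(N) = sum of |negative atom values| = 16.1
Step 4: |mu|(X) = mu+(X) + mu-(X) = 5.94 + 16.1 = 22.04


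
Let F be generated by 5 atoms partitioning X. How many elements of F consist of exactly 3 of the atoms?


Each element of F is a union of some subset of the 5 atoms.
Elements that are unions of exactly 3 atoms correspond to 3-element subsets of the 5 atoms.
Count = C(5, 3) = 5! / (3! * 2!) = 10.


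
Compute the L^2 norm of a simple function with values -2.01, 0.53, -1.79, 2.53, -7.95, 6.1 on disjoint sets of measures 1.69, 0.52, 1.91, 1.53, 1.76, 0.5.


Step 1: Compute |f_i|^2 for each value:
  |-2.01|^2 = 4.0401
  |0.53|^2 = 0.2809
  |-1.79|^2 = 3.2041
  |2.53|^2 = 6.4009
  |-7.95|^2 = 63.2025
  |6.1|^2 = 37.21
Step 2: Multiply by measures and sum:
  4.0401 * 1.69 = 6.827769
  0.2809 * 0.52 = 0.146068
  3.2041 * 1.91 = 6.119831
  6.4009 * 1.53 = 9.793377
  63.2025 * 1.76 = 111.2364
  37.21 * 0.5 = 18.605
Sum = 6.827769 + 0.146068 + 6.119831 + 9.793377 + 111.2364 + 18.605 = 152.728445
Step 3: Take the p-th root:
||f||_2 = (152.728445)^(1/2) = 12.358335


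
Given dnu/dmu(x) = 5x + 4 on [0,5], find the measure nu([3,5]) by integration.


nu(A) = integral_A (dnu/dmu) dmu = integral_3^5 (5x + 4) dx
Step 1: Antiderivative F(x) = (5/2)x^2 + 4x
Step 2: F(5) = (5/2)*5^2 + 4*5 = 62.5 + 20 = 82.5
Step 3: F(3) = (5/2)*3^2 + 4*3 = 22.5 + 12 = 34.5
Step 4: nu([3,5]) = F(5) - F(3) = 82.5 - 34.5 = 48


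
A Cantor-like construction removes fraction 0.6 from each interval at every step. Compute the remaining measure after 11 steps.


Step 1: At each step, fraction remaining = 1 - 0.6 = 0.4
Step 2: After 11 steps, measure = (0.4)^11
Result = 4.194304e-05


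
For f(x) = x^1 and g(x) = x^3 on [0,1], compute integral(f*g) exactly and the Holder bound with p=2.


Step 1: Exact integral of f*g = integral(x^4, 0, 1) = 1/5
     = 0.2
Step 2: Holder bound with p=2, q=2:
  ||f||_p = (integral x^2 dx)^(1/2) = (1/3)^(1/2) = 0.57735
  ||g||_q = (integral x^6 dx)^(1/2) = (1/7)^(1/2) = 0.377964
Step 3: Holder bound = ||f||_p * ||g||_q = 0.57735 * 0.377964 = 0.218218
Verification: 0.2 <= 0.218218 (Holder holds)


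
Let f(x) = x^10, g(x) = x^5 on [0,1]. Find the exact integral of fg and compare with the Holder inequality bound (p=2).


Step 1: Exact integral of f*g = integral(x^15, 0, 1) = 1/16
     = 0.0625
Step 2: Holder bound with p=2, q=2:
  ||f||_p = (integral x^20 dx)^(1/2) = (1/21)^(1/2) = 0.218218
  ||g||_q = (integral x^10 dx)^(1/2) = (1/11)^(1/2) = 0.301511
Step 3: Holder bound = ||f||_p * ||g||_q = 0.218218 * 0.301511 = 0.065795
Verification: 0.0625 <= 0.065795 (Holder holds)


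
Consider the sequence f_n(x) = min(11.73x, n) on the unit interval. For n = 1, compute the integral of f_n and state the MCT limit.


f(x) = 11.73x on [0,1]; f_n(x) = min(11.73x, n). At n = 1:
Step 1: f(x) reaches 1 at x = 1/11.73 = 0.085251
Step 2: integral(f_1) = integral(11.73x, 0, 0.085251) + integral(1, 0.085251, 1)
       = 11.73*0.085251^2/2 + 1*(1 - 0.085251)
       = 0.042626 + 0.914749
       = 0.957374
Step 3: As n -> infinity, f_n increases to f, so by MCT integral(f_n) -> integral(f) = 11.73/2 = 5.865.
Convergence: integral(f_1) = 0.957374 -> 5.865 as n -> infinity


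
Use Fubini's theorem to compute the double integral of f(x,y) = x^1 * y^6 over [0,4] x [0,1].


By Fubini's theorem, the double integral factors as a product of single integrals:
Step 1: integral_0^4 x^1 dx = [x^2/2] from 0 to 4
     = 4^2/2 = 8
Step 2: integral_0^1 y^6 dy = [y^7/7] from 0 to 1
     = 1^7/7 = 0.142857
Step 3: Double integral = 8 * 0.142857 = 1.142857


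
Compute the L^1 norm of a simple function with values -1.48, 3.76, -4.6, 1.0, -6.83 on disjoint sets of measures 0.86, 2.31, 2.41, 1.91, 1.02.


Step 1: Compute |f_i|^1 for each value:
  |-1.48|^1 = 1.48
  |3.76|^1 = 3.76
  |-4.6|^1 = 4.6
  |1.0|^1 = 1
  |-6.83|^1 = 6.83
Step 2: Multiply by measures and sum:
  1.48 * 0.86 = 1.2728
  3.76 * 2.31 = 8.6856
  4.6 * 2.41 = 11.086
  1 * 1.91 = 1.91
  6.83 * 1.02 = 6.9666
Sum = 1.2728 + 8.6856 + 11.086 + 1.91 + 6.9666 = 29.921
Step 3: Take the p-th root:
||f||_1 = (29.921)^(1/1) = 29.921


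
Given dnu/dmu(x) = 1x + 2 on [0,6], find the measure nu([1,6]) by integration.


nu(A) = integral_A (dnu/dmu) dmu = integral_1^6 (1x + 2) dx
Step 1: Antiderivative F(x) = (1/2)x^2 + 2x
Step 2: F(6) = (1/2)*6^2 + 2*6 = 18 + 12 = 30
Step 3: F(1) = (1/2)*1^2 + 2*1 = 0.5 + 2 = 2.5
Step 4: nu([1,6]) = F(6) - F(1) = 30 - 2.5 = 27.5


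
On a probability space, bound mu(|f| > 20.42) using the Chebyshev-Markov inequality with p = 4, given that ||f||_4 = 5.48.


Chebyshev/Markov inequality: mu(|f| > eps) <= (||f||_p / eps)^p
Step 1: ||f||_4 / eps = 5.48 / 20.42 = 0.268364
Step 2: Raise to power p = 4:
  (0.268364)^4 = 0.005187
Step 3: Therefore mu(|f| > 20.42) <= 0.005187


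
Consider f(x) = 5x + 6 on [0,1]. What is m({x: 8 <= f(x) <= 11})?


f^(-1)([8, 11]) = {x : 8 <= 5x + 6 <= 11}
Solving: (8 - 6)/5 <= x <= (11 - 6)/5
= [0.4, 1]
Intersecting with [0,1]: [0.4, 1]
Measure = 1 - 0.4 = 0.6


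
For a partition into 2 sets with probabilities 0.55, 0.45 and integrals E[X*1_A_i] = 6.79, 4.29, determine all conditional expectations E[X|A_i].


For each cell A_i: E[X|A_i] = E[X*1_A_i] / P(A_i)
Step 1: E[X|A_1] = 6.79 / 0.55 = 12.345455
Step 2: E[X|A_2] = 4.29 / 0.45 = 9.533333
Verification: E[X] = sum E[X*1_A_i] = 6.79 + 4.29 = 11.08


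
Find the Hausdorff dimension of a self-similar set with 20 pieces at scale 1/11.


For a self-similar set with N copies scaled by 1/r:
dim_H = log(N)/log(r) = log(20)/log(11)
= 2.995732/2.397895
= 1.249317


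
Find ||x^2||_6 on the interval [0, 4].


Step 1: ||f||_6 = (integral_0^4 |x^2|^6 dx)^(1/6)
     = (integral_0^4 x^12 dx)^(1/6)
Step 2: integral_0^4 x^12 dx = [x^13/(13)] from 0 to 4 = 4^13/13
     = 67108864/13 = 5.162220e+06
Step 3: ||f||_6 = (5.162220e+06)^(1/6) = 13.146377


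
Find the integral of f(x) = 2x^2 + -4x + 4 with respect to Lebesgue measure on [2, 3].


The Lebesgue integral of a Riemann-integrable function agrees with the Riemann integral.
Antiderivative F(x) = (2/3)x^3 + (-4/2)x^2 + 4x
F(3) = (2/3)*3^3 + (-4/2)*3^2 + 4*3
     = (2/3)*27 + (-4/2)*9 + 4*3
     = 18 + -18 + 12
     = 12
F(2) = 5.333333
Integral = F(3) - F(2) = 12 - 5.333333 = 6.666667


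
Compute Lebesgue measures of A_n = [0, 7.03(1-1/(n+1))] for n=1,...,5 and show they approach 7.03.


By continuity of measure from below: if A_n increases to A, then m(A_n) -> m(A).
Here A = [0, 7.03], so m(A) = 7.03
Step 1: a_1 = 7.03*(1 - 1/2) = 3.515, m(A_1) = 3.515
Step 2: a_2 = 7.03*(1 - 1/3) = 4.6867, m(A_2) = 4.6867
Step 3: a_3 = 7.03*(1 - 1/4) = 5.2725, m(A_3) = 5.2725
Step 4: a_4 = 7.03*(1 - 1/5) = 5.624, m(A_4) = 5.624
Step 5: a_5 = 7.03*(1 - 1/6) = 5.8583, m(A_5) = 5.8583
Limit: m(A_n) -> m([0,7.03]) = 7.03


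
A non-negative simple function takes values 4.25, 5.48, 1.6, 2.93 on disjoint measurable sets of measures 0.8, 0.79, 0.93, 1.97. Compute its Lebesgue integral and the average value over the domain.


Step 1: Integral = sum(value_i * measure_i)
= 4.25*0.8 + 5.48*0.79 + 1.6*0.93 + 2.93*1.97
= 3.4 + 4.3292 + 1.488 + 5.7721
= 14.9893
Step 2: Total measure of domain = 0.8 + 0.79 + 0.93 + 1.97 = 4.49
Step 3: Average value = 14.9893 / 4.49 = 3.338374


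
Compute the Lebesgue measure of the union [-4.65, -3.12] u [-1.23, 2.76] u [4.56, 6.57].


For pairwise disjoint intervals, m(union) = sum of lengths.
= (-3.12 - -4.65) + (2.76 - -1.23) + (6.57 - 4.56)
= 1.53 + 3.99 + 2.01
= 7.53


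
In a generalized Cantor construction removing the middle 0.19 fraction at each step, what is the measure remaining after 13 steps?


Step 1: At each step, fraction remaining = 1 - 0.19 = 0.81
Step 2: After 13 steps, measure = (0.81)^13
Result = 0.064611


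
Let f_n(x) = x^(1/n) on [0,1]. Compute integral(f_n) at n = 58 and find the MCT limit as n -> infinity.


At n = 58: f_58(x) = x^(1/58).
Step 1: integral(x^(1/58), 0, 1) = [x^(1/58+1) / (1/58+1)] from 0 to 1
     = 1 / (1/58 + 1) = 1 / ((58+1)/58) = 58/(58+1)
     = 58/59 = 0.983051
Step 2: As n -> infinity, f_n(x) = x^(1/n) -> 1 for x in (0,1], and f_n is increasing in n.
By MCT, lim_n integral(f_n) = integral(lim_n f_n) = integral(1, 0, 1) = 1.
Step 3: Verify convergence: 58/59 = 0.983051 -> 1


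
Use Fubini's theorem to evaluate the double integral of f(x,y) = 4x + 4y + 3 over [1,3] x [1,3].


By Fubini, integrate in x first, then y.
Step 1: Fix y, integrate over x in [1,3]:
  integral(4x + 4y + 3, x=1..3)
  = 4*(3^2 - 1^2)/2 + (4y + 3)*(3 - 1)
  = 16 + (4y + 3)*2
  = 16 + 8y + 6
  = 22 + 8y
Step 2: Integrate over y in [1,3]:
  integral(22 + 8y, y=1..3)
  = 22*2 + 8*(3^2 - 1^2)/2
  = 44 + 32
  = 76


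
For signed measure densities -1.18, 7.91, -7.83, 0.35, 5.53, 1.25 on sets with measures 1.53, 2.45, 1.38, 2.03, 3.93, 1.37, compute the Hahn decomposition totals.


Step 1: Compute signed measure on each set:
  Set 1: -1.18 * 1.53 = -1.8054
  Set 2: 7.91 * 2.45 = 19.3795
  Set 3: -7.83 * 1.38 = -10.8054
  Set 4: 0.35 * 2.03 = 0.7105
  Set 5: 5.53 * 3.93 = 21.7329
  Set 6: 1.25 * 1.37 = 1.7125
Step 2: Total signed measure = (-1.8054) + (19.3795) + (-10.8054) + (0.7105) + (21.7329) + (1.7125)
     = 30.9246
Step 3: Positive part mu+(X) = sum of positive contributions = 43.5354
Step 4: Negative part mu-(X) = |sum of negative contributions| = 12.6108


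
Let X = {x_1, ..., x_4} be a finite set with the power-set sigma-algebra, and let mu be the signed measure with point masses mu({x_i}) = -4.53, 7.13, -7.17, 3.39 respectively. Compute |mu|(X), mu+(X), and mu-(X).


Step 1: Every measurable set is a union of atoms (the cells / points), so a Hahn decomposition is
  obtained by grouping atoms by sign: P = union of atoms with mu > 0, N = union of the remaining atoms.
  Atoms in P (indices): 2, 4;  atoms in N (indices): 1, 3
  Positive values: 7.13, 3.39
  Negative values: -4.53, -7.17
Step 2: mu+(X) = mu(P) = sum of positive atom values = 10.52
Step 3: mu-(X) = -mu(N) = sum of |negative atom values| = 11.7
Step 4: |mu|(X) = mu+(X) + mu-(X) = 10.52 + 11.7 = 22.22


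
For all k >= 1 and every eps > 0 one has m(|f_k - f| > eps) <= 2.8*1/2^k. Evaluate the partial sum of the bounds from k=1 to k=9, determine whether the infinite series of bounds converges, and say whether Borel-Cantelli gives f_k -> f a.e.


Step 1: List the terms 2.8*1/2^k for k = 1 to 9:
  k=1: 1.4
  k=2: 0.7
  k=3: 0.35
  k=4: 0.175
  k=5: 0.0875
  k=6: 0.04375
  k=7: 0.021875
  k=8: 0.010937
  k=9: 0.005469
Step 2: Partial sum = 1.4 + 0.7 + 0.35 + 0.175 + 0.0875 + 0.04375 + 0.021875 + 0.010937 + 0.005469
     = 2.794531
Step 3: The full series sum_(k>=1) 2.8*1/2^k converges (geometric series with ratio 1/2 < 1; a constant multiple of a convergent series converges).
Step 4: Fix eps > 0. Since sum_k m(|f_k - f| > eps) < infinity, the Borel-Cantelli lemma gives
        m(limsup_k {|f_k - f| > eps}) = 0, i.e. for a.e. x, |f_k(x) - f(x)| <= eps for all large k.
        Applying this with eps = 1/j for j = 1, 2, ... and intersecting the countably many full-measure sets,
        for a.e. x we get limsup_k |f_k(x) - f(x)| <= 1/j for every j, hence f_k -> f almost everywhere.
Conclusion: series converges; Borel-Cantelli yields f_k -> f a.e.


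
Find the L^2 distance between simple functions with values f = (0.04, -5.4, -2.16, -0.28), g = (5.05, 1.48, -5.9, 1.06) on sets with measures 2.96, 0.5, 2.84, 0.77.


Step 1: Compute differences f_i - g_i:
  0.04 - 5.05 = -5.01
  -5.4 - 1.48 = -6.88
  -2.16 - -5.9 = 3.74
  -0.28 - 1.06 = -1.34
Step 2: Compute |diff|^2 * measure for each set:
  |-5.01|^2 * 2.96 = 25.1001 * 2.96 = 74.296296
  |-6.88|^2 * 0.5 = 47.3344 * 0.5 = 23.6672
  |3.74|^2 * 2.84 = 13.9876 * 2.84 = 39.724784
  |-1.34|^2 * 0.77 = 1.7956 * 0.77 = 1.382612
Step 3: Sum = 139.070892
Step 4: ||f-g||_2 = (139.070892)^(1/2) = 11.792832


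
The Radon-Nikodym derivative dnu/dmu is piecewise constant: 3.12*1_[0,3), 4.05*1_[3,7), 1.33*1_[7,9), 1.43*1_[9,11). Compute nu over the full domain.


Integrate each piece of the Radon-Nikodym derivative:
Step 1: integral_0^3 3.12 dx = 3.12*(3-0) = 3.12*3 = 9.36
Step 2: integral_3^7 4.05 dx = 4.05*(7-3) = 4.05*4 = 16.2
Step 3: integral_7^9 1.33 dx = 1.33*(9-7) = 1.33*2 = 2.66
Step 4: integral_9^11 1.43 dx = 1.43*(11-9) = 1.43*2 = 2.86
Total: 9.36 + 16.2 + 2.66 + 2.86 = 31.08


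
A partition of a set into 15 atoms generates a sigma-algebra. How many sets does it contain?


Each element of the sigma-algebra is a union of some subset of the 15 atoms.
The number of such subsets is 2^15 = 32768.


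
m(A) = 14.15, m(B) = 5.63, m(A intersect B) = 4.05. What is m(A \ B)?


m(A \ B) = m(A) - m(A n B)
= 14.15 - 4.05
= 10.1


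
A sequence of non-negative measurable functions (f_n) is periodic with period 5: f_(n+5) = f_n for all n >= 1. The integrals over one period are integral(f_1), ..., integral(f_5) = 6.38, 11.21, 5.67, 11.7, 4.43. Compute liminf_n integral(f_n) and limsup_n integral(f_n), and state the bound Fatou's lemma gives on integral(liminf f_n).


The sequence (integral(f_n)) is periodic with period 5, repeating the values 6.38, 11.21, 5.67, 11.7, 4.43 indefinitely.
Step 1: For a periodic sequence, every tail (a_m, a_(m+1), ...) contains all 5 period values infinitely often.
Step 2: Hence inf of every tail = min of the period values = min(6.38, 11.21, 5.67, 11.7, 4.43) = 4.43.
        liminf_n integral(f_n) = sup over m of (inf of tail from m) = 4.43.
Step 3: Similarly sup of every tail = max of the period values = 11.7.
        limsup_n integral(f_n) = 11.7.
Step 4: Fatou's lemma: integral(liminf_n f_n) <= liminf_n integral(f_n) = 4.43.
        So the integral of the pointwise liminf is at most 4.43.
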